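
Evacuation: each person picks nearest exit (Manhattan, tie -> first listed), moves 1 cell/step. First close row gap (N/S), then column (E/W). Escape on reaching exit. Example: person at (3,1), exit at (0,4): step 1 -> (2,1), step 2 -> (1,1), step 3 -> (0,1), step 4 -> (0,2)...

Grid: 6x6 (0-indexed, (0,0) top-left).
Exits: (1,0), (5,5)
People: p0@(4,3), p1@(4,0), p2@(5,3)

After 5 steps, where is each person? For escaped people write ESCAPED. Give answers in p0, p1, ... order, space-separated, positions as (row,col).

Step 1: p0:(4,3)->(5,3) | p1:(4,0)->(3,0) | p2:(5,3)->(5,4)
Step 2: p0:(5,3)->(5,4) | p1:(3,0)->(2,0) | p2:(5,4)->(5,5)->EXIT
Step 3: p0:(5,4)->(5,5)->EXIT | p1:(2,0)->(1,0)->EXIT | p2:escaped

ESCAPED ESCAPED ESCAPED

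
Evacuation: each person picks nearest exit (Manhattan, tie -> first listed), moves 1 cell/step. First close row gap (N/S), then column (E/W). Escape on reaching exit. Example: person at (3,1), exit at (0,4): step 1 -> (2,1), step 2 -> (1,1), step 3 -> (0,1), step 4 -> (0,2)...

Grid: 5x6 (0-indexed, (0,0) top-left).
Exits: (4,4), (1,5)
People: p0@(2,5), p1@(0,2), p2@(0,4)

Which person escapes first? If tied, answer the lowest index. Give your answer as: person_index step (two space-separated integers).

Answer: 0 1

Derivation:
Step 1: p0:(2,5)->(1,5)->EXIT | p1:(0,2)->(1,2) | p2:(0,4)->(1,4)
Step 2: p0:escaped | p1:(1,2)->(1,3) | p2:(1,4)->(1,5)->EXIT
Step 3: p0:escaped | p1:(1,3)->(1,4) | p2:escaped
Step 4: p0:escaped | p1:(1,4)->(1,5)->EXIT | p2:escaped
Exit steps: [1, 4, 2]
First to escape: p0 at step 1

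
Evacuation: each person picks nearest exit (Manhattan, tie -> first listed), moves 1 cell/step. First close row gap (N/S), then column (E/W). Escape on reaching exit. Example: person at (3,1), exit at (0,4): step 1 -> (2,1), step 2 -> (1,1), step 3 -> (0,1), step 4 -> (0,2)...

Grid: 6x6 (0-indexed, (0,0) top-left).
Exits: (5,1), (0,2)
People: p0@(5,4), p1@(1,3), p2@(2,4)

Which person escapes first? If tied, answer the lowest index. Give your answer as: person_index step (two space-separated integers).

Answer: 1 2

Derivation:
Step 1: p0:(5,4)->(5,3) | p1:(1,3)->(0,3) | p2:(2,4)->(1,4)
Step 2: p0:(5,3)->(5,2) | p1:(0,3)->(0,2)->EXIT | p2:(1,4)->(0,4)
Step 3: p0:(5,2)->(5,1)->EXIT | p1:escaped | p2:(0,4)->(0,3)
Step 4: p0:escaped | p1:escaped | p2:(0,3)->(0,2)->EXIT
Exit steps: [3, 2, 4]
First to escape: p1 at step 2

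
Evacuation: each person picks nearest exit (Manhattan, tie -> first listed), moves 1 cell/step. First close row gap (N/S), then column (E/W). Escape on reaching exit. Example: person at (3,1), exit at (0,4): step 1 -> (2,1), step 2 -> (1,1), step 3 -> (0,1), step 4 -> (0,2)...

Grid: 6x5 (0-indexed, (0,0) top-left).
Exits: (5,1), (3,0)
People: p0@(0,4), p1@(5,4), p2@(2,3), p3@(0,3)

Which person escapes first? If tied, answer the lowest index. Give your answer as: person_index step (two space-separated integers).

Step 1: p0:(0,4)->(1,4) | p1:(5,4)->(5,3) | p2:(2,3)->(3,3) | p3:(0,3)->(1,3)
Step 2: p0:(1,4)->(2,4) | p1:(5,3)->(5,2) | p2:(3,3)->(3,2) | p3:(1,3)->(2,3)
Step 3: p0:(2,4)->(3,4) | p1:(5,2)->(5,1)->EXIT | p2:(3,2)->(3,1) | p3:(2,3)->(3,3)
Step 4: p0:(3,4)->(3,3) | p1:escaped | p2:(3,1)->(3,0)->EXIT | p3:(3,3)->(3,2)
Step 5: p0:(3,3)->(3,2) | p1:escaped | p2:escaped | p3:(3,2)->(3,1)
Step 6: p0:(3,2)->(3,1) | p1:escaped | p2:escaped | p3:(3,1)->(3,0)->EXIT
Step 7: p0:(3,1)->(3,0)->EXIT | p1:escaped | p2:escaped | p3:escaped
Exit steps: [7, 3, 4, 6]
First to escape: p1 at step 3

Answer: 1 3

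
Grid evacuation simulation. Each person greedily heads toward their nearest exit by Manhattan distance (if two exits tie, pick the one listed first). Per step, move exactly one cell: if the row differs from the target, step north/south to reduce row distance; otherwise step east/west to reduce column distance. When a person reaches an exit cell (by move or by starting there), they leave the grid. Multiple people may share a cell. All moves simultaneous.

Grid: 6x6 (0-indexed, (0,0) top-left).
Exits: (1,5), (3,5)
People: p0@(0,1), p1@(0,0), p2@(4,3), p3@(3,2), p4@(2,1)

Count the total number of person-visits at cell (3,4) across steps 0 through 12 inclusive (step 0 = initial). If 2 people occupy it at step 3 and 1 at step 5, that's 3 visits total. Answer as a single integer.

Step 0: p0@(0,1) p1@(0,0) p2@(4,3) p3@(3,2) p4@(2,1) -> at (3,4): 0 [-], cum=0
Step 1: p0@(1,1) p1@(1,0) p2@(3,3) p3@(3,3) p4@(1,1) -> at (3,4): 0 [-], cum=0
Step 2: p0@(1,2) p1@(1,1) p2@(3,4) p3@(3,4) p4@(1,2) -> at (3,4): 2 [p2,p3], cum=2
Step 3: p0@(1,3) p1@(1,2) p2@ESC p3@ESC p4@(1,3) -> at (3,4): 0 [-], cum=2
Step 4: p0@(1,4) p1@(1,3) p2@ESC p3@ESC p4@(1,4) -> at (3,4): 0 [-], cum=2
Step 5: p0@ESC p1@(1,4) p2@ESC p3@ESC p4@ESC -> at (3,4): 0 [-], cum=2
Step 6: p0@ESC p1@ESC p2@ESC p3@ESC p4@ESC -> at (3,4): 0 [-], cum=2
Total visits = 2

Answer: 2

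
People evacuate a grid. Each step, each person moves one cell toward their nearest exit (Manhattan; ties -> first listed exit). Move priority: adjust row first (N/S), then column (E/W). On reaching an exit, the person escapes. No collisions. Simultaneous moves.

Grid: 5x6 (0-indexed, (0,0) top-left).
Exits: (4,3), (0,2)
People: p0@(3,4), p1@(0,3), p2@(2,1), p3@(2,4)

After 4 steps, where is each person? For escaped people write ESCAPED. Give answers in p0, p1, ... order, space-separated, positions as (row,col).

Step 1: p0:(3,4)->(4,4) | p1:(0,3)->(0,2)->EXIT | p2:(2,1)->(1,1) | p3:(2,4)->(3,4)
Step 2: p0:(4,4)->(4,3)->EXIT | p1:escaped | p2:(1,1)->(0,1) | p3:(3,4)->(4,4)
Step 3: p0:escaped | p1:escaped | p2:(0,1)->(0,2)->EXIT | p3:(4,4)->(4,3)->EXIT

ESCAPED ESCAPED ESCAPED ESCAPED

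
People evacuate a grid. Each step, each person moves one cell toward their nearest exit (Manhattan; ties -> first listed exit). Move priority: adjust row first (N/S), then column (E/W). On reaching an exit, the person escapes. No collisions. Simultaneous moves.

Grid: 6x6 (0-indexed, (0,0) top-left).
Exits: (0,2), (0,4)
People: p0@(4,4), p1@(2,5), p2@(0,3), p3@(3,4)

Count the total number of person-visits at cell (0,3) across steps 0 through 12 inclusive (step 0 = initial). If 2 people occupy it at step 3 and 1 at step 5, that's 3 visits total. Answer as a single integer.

Answer: 1

Derivation:
Step 0: p0@(4,4) p1@(2,5) p2@(0,3) p3@(3,4) -> at (0,3): 1 [p2], cum=1
Step 1: p0@(3,4) p1@(1,5) p2@ESC p3@(2,4) -> at (0,3): 0 [-], cum=1
Step 2: p0@(2,4) p1@(0,5) p2@ESC p3@(1,4) -> at (0,3): 0 [-], cum=1
Step 3: p0@(1,4) p1@ESC p2@ESC p3@ESC -> at (0,3): 0 [-], cum=1
Step 4: p0@ESC p1@ESC p2@ESC p3@ESC -> at (0,3): 0 [-], cum=1
Total visits = 1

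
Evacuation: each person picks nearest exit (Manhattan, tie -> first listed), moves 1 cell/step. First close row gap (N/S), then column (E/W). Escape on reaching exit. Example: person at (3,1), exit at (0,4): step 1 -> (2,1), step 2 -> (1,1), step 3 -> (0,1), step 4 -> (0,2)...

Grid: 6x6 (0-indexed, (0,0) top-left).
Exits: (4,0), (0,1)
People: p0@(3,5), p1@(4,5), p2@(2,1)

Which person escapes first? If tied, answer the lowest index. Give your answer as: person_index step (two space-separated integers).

Step 1: p0:(3,5)->(4,5) | p1:(4,5)->(4,4) | p2:(2,1)->(1,1)
Step 2: p0:(4,5)->(4,4) | p1:(4,4)->(4,3) | p2:(1,1)->(0,1)->EXIT
Step 3: p0:(4,4)->(4,3) | p1:(4,3)->(4,2) | p2:escaped
Step 4: p0:(4,3)->(4,2) | p1:(4,2)->(4,1) | p2:escaped
Step 5: p0:(4,2)->(4,1) | p1:(4,1)->(4,0)->EXIT | p2:escaped
Step 6: p0:(4,1)->(4,0)->EXIT | p1:escaped | p2:escaped
Exit steps: [6, 5, 2]
First to escape: p2 at step 2

Answer: 2 2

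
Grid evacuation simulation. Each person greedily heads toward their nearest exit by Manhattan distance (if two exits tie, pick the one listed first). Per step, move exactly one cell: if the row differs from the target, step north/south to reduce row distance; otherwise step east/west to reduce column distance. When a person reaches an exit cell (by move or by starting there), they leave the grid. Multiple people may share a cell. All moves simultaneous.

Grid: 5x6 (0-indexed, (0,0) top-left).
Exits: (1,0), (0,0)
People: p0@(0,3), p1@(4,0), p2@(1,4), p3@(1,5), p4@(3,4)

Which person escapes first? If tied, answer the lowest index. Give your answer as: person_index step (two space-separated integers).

Step 1: p0:(0,3)->(0,2) | p1:(4,0)->(3,0) | p2:(1,4)->(1,3) | p3:(1,5)->(1,4) | p4:(3,4)->(2,4)
Step 2: p0:(0,2)->(0,1) | p1:(3,0)->(2,0) | p2:(1,3)->(1,2) | p3:(1,4)->(1,3) | p4:(2,4)->(1,4)
Step 3: p0:(0,1)->(0,0)->EXIT | p1:(2,0)->(1,0)->EXIT | p2:(1,2)->(1,1) | p3:(1,3)->(1,2) | p4:(1,4)->(1,3)
Step 4: p0:escaped | p1:escaped | p2:(1,1)->(1,0)->EXIT | p3:(1,2)->(1,1) | p4:(1,3)->(1,2)
Step 5: p0:escaped | p1:escaped | p2:escaped | p3:(1,1)->(1,0)->EXIT | p4:(1,2)->(1,1)
Step 6: p0:escaped | p1:escaped | p2:escaped | p3:escaped | p4:(1,1)->(1,0)->EXIT
Exit steps: [3, 3, 4, 5, 6]
First to escape: p0 at step 3

Answer: 0 3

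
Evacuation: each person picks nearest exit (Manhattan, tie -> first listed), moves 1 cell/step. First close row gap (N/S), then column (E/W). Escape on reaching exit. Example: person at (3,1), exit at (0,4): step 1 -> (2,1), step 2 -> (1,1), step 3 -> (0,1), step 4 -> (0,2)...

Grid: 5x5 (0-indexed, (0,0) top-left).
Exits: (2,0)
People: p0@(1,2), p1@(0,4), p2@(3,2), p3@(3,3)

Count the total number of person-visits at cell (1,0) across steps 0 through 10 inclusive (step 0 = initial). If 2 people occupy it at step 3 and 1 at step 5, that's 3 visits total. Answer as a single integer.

Step 0: p0@(1,2) p1@(0,4) p2@(3,2) p3@(3,3) -> at (1,0): 0 [-], cum=0
Step 1: p0@(2,2) p1@(1,4) p2@(2,2) p3@(2,3) -> at (1,0): 0 [-], cum=0
Step 2: p0@(2,1) p1@(2,4) p2@(2,1) p3@(2,2) -> at (1,0): 0 [-], cum=0
Step 3: p0@ESC p1@(2,3) p2@ESC p3@(2,1) -> at (1,0): 0 [-], cum=0
Step 4: p0@ESC p1@(2,2) p2@ESC p3@ESC -> at (1,0): 0 [-], cum=0
Step 5: p0@ESC p1@(2,1) p2@ESC p3@ESC -> at (1,0): 0 [-], cum=0
Step 6: p0@ESC p1@ESC p2@ESC p3@ESC -> at (1,0): 0 [-], cum=0
Total visits = 0

Answer: 0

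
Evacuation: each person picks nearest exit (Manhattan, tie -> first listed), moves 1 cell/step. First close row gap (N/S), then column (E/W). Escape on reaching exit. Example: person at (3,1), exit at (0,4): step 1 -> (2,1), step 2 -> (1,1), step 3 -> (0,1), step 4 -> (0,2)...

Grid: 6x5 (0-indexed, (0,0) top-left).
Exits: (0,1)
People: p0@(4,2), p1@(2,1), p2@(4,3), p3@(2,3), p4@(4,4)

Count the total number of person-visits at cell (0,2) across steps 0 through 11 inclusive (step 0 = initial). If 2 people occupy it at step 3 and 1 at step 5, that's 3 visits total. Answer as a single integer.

Answer: 4

Derivation:
Step 0: p0@(4,2) p1@(2,1) p2@(4,3) p3@(2,3) p4@(4,4) -> at (0,2): 0 [-], cum=0
Step 1: p0@(3,2) p1@(1,1) p2@(3,3) p3@(1,3) p4@(3,4) -> at (0,2): 0 [-], cum=0
Step 2: p0@(2,2) p1@ESC p2@(2,3) p3@(0,3) p4@(2,4) -> at (0,2): 0 [-], cum=0
Step 3: p0@(1,2) p1@ESC p2@(1,3) p3@(0,2) p4@(1,4) -> at (0,2): 1 [p3], cum=1
Step 4: p0@(0,2) p1@ESC p2@(0,3) p3@ESC p4@(0,4) -> at (0,2): 1 [p0], cum=2
Step 5: p0@ESC p1@ESC p2@(0,2) p3@ESC p4@(0,3) -> at (0,2): 1 [p2], cum=3
Step 6: p0@ESC p1@ESC p2@ESC p3@ESC p4@(0,2) -> at (0,2): 1 [p4], cum=4
Step 7: p0@ESC p1@ESC p2@ESC p3@ESC p4@ESC -> at (0,2): 0 [-], cum=4
Total visits = 4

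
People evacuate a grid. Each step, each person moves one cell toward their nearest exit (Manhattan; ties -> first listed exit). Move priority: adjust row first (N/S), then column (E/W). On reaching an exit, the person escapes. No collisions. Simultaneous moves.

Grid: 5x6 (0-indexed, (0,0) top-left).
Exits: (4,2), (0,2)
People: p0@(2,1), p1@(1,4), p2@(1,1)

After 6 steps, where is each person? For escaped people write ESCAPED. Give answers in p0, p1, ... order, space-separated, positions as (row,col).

Step 1: p0:(2,1)->(3,1) | p1:(1,4)->(0,4) | p2:(1,1)->(0,1)
Step 2: p0:(3,1)->(4,1) | p1:(0,4)->(0,3) | p2:(0,1)->(0,2)->EXIT
Step 3: p0:(4,1)->(4,2)->EXIT | p1:(0,3)->(0,2)->EXIT | p2:escaped

ESCAPED ESCAPED ESCAPED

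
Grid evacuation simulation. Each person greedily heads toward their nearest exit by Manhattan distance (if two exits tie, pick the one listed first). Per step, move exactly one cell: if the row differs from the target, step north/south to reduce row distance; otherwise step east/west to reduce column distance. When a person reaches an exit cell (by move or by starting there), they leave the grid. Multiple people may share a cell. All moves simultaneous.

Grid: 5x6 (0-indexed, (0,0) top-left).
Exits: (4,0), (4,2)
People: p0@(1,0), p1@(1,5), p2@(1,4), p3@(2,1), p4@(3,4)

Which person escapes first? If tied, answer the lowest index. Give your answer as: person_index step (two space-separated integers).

Answer: 0 3

Derivation:
Step 1: p0:(1,0)->(2,0) | p1:(1,5)->(2,5) | p2:(1,4)->(2,4) | p3:(2,1)->(3,1) | p4:(3,4)->(4,4)
Step 2: p0:(2,0)->(3,0) | p1:(2,5)->(3,5) | p2:(2,4)->(3,4) | p3:(3,1)->(4,1) | p4:(4,4)->(4,3)
Step 3: p0:(3,0)->(4,0)->EXIT | p1:(3,5)->(4,5) | p2:(3,4)->(4,4) | p3:(4,1)->(4,0)->EXIT | p4:(4,3)->(4,2)->EXIT
Step 4: p0:escaped | p1:(4,5)->(4,4) | p2:(4,4)->(4,3) | p3:escaped | p4:escaped
Step 5: p0:escaped | p1:(4,4)->(4,3) | p2:(4,3)->(4,2)->EXIT | p3:escaped | p4:escaped
Step 6: p0:escaped | p1:(4,3)->(4,2)->EXIT | p2:escaped | p3:escaped | p4:escaped
Exit steps: [3, 6, 5, 3, 3]
First to escape: p0 at step 3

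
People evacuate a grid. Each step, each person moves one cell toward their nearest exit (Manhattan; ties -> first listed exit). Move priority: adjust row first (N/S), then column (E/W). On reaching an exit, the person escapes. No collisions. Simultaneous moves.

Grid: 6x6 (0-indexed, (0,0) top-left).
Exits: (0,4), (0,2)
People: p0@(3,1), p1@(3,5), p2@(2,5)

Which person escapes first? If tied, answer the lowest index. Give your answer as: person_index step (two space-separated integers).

Step 1: p0:(3,1)->(2,1) | p1:(3,5)->(2,5) | p2:(2,5)->(1,5)
Step 2: p0:(2,1)->(1,1) | p1:(2,5)->(1,5) | p2:(1,5)->(0,5)
Step 3: p0:(1,1)->(0,1) | p1:(1,5)->(0,5) | p2:(0,5)->(0,4)->EXIT
Step 4: p0:(0,1)->(0,2)->EXIT | p1:(0,5)->(0,4)->EXIT | p2:escaped
Exit steps: [4, 4, 3]
First to escape: p2 at step 3

Answer: 2 3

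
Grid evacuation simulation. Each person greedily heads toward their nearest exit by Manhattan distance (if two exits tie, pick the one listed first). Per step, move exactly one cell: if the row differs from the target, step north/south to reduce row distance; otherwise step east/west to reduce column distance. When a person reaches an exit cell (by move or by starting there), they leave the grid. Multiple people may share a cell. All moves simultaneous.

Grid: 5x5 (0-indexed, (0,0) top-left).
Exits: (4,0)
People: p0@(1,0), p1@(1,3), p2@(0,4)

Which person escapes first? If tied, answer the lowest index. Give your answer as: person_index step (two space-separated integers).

Step 1: p0:(1,0)->(2,0) | p1:(1,3)->(2,3) | p2:(0,4)->(1,4)
Step 2: p0:(2,0)->(3,0) | p1:(2,3)->(3,3) | p2:(1,4)->(2,4)
Step 3: p0:(3,0)->(4,0)->EXIT | p1:(3,3)->(4,3) | p2:(2,4)->(3,4)
Step 4: p0:escaped | p1:(4,3)->(4,2) | p2:(3,4)->(4,4)
Step 5: p0:escaped | p1:(4,2)->(4,1) | p2:(4,4)->(4,3)
Step 6: p0:escaped | p1:(4,1)->(4,0)->EXIT | p2:(4,3)->(4,2)
Step 7: p0:escaped | p1:escaped | p2:(4,2)->(4,1)
Step 8: p0:escaped | p1:escaped | p2:(4,1)->(4,0)->EXIT
Exit steps: [3, 6, 8]
First to escape: p0 at step 3

Answer: 0 3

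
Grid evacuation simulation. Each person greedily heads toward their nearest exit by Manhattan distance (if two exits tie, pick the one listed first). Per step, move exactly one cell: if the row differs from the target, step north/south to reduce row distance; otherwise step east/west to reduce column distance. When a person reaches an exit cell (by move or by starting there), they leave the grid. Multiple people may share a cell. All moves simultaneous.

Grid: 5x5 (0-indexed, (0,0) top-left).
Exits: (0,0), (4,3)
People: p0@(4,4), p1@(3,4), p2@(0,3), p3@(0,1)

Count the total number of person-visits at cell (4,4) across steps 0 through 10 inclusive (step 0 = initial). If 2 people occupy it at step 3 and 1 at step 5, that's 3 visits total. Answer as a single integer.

Step 0: p0@(4,4) p1@(3,4) p2@(0,3) p3@(0,1) -> at (4,4): 1 [p0], cum=1
Step 1: p0@ESC p1@(4,4) p2@(0,2) p3@ESC -> at (4,4): 1 [p1], cum=2
Step 2: p0@ESC p1@ESC p2@(0,1) p3@ESC -> at (4,4): 0 [-], cum=2
Step 3: p0@ESC p1@ESC p2@ESC p3@ESC -> at (4,4): 0 [-], cum=2
Total visits = 2

Answer: 2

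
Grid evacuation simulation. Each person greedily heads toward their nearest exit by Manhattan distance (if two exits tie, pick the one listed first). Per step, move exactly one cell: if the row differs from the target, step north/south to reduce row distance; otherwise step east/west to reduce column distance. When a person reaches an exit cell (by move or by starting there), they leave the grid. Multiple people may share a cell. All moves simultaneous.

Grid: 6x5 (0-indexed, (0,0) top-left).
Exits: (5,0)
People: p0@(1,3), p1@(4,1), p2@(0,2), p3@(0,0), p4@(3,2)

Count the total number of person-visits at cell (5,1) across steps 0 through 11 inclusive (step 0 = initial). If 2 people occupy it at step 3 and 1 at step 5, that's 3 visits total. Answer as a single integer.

Answer: 4

Derivation:
Step 0: p0@(1,3) p1@(4,1) p2@(0,2) p3@(0,0) p4@(3,2) -> at (5,1): 0 [-], cum=0
Step 1: p0@(2,3) p1@(5,1) p2@(1,2) p3@(1,0) p4@(4,2) -> at (5,1): 1 [p1], cum=1
Step 2: p0@(3,3) p1@ESC p2@(2,2) p3@(2,0) p4@(5,2) -> at (5,1): 0 [-], cum=1
Step 3: p0@(4,3) p1@ESC p2@(3,2) p3@(3,0) p4@(5,1) -> at (5,1): 1 [p4], cum=2
Step 4: p0@(5,3) p1@ESC p2@(4,2) p3@(4,0) p4@ESC -> at (5,1): 0 [-], cum=2
Step 5: p0@(5,2) p1@ESC p2@(5,2) p3@ESC p4@ESC -> at (5,1): 0 [-], cum=2
Step 6: p0@(5,1) p1@ESC p2@(5,1) p3@ESC p4@ESC -> at (5,1): 2 [p0,p2], cum=4
Step 7: p0@ESC p1@ESC p2@ESC p3@ESC p4@ESC -> at (5,1): 0 [-], cum=4
Total visits = 4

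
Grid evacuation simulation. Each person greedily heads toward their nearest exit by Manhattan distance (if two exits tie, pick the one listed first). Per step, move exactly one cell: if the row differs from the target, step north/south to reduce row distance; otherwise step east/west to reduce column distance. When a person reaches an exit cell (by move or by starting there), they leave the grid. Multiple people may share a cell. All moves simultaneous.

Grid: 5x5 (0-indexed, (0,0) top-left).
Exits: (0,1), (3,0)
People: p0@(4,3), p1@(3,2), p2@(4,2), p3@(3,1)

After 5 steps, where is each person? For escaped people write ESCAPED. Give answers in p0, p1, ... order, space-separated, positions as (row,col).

Step 1: p0:(4,3)->(3,3) | p1:(3,2)->(3,1) | p2:(4,2)->(3,2) | p3:(3,1)->(3,0)->EXIT
Step 2: p0:(3,3)->(3,2) | p1:(3,1)->(3,0)->EXIT | p2:(3,2)->(3,1) | p3:escaped
Step 3: p0:(3,2)->(3,1) | p1:escaped | p2:(3,1)->(3,0)->EXIT | p3:escaped
Step 4: p0:(3,1)->(3,0)->EXIT | p1:escaped | p2:escaped | p3:escaped

ESCAPED ESCAPED ESCAPED ESCAPED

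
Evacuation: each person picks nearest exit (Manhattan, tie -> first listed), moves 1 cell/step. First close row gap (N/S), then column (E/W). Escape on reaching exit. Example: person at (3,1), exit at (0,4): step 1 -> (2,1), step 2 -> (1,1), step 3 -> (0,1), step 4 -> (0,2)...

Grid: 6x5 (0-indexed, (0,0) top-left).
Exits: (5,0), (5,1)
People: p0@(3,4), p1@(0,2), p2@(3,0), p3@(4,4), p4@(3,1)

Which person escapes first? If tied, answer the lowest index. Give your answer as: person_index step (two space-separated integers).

Answer: 2 2

Derivation:
Step 1: p0:(3,4)->(4,4) | p1:(0,2)->(1,2) | p2:(3,0)->(4,0) | p3:(4,4)->(5,4) | p4:(3,1)->(4,1)
Step 2: p0:(4,4)->(5,4) | p1:(1,2)->(2,2) | p2:(4,0)->(5,0)->EXIT | p3:(5,4)->(5,3) | p4:(4,1)->(5,1)->EXIT
Step 3: p0:(5,4)->(5,3) | p1:(2,2)->(3,2) | p2:escaped | p3:(5,3)->(5,2) | p4:escaped
Step 4: p0:(5,3)->(5,2) | p1:(3,2)->(4,2) | p2:escaped | p3:(5,2)->(5,1)->EXIT | p4:escaped
Step 5: p0:(5,2)->(5,1)->EXIT | p1:(4,2)->(5,2) | p2:escaped | p3:escaped | p4:escaped
Step 6: p0:escaped | p1:(5,2)->(5,1)->EXIT | p2:escaped | p3:escaped | p4:escaped
Exit steps: [5, 6, 2, 4, 2]
First to escape: p2 at step 2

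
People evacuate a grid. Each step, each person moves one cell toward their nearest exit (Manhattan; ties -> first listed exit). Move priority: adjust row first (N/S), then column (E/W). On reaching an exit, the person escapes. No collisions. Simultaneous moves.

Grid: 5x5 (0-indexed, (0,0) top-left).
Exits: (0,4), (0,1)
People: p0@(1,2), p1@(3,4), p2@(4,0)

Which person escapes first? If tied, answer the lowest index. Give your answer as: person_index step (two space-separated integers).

Answer: 0 2

Derivation:
Step 1: p0:(1,2)->(0,2) | p1:(3,4)->(2,4) | p2:(4,0)->(3,0)
Step 2: p0:(0,2)->(0,1)->EXIT | p1:(2,4)->(1,4) | p2:(3,0)->(2,0)
Step 3: p0:escaped | p1:(1,4)->(0,4)->EXIT | p2:(2,0)->(1,0)
Step 4: p0:escaped | p1:escaped | p2:(1,0)->(0,0)
Step 5: p0:escaped | p1:escaped | p2:(0,0)->(0,1)->EXIT
Exit steps: [2, 3, 5]
First to escape: p0 at step 2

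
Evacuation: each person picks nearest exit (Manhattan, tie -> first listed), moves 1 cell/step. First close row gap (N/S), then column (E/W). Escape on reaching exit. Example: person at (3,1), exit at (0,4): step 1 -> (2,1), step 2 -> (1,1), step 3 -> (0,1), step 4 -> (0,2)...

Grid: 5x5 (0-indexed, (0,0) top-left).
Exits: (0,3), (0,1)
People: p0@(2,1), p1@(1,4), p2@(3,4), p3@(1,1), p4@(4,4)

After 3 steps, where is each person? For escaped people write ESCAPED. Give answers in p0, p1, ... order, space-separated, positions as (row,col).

Step 1: p0:(2,1)->(1,1) | p1:(1,4)->(0,4) | p2:(3,4)->(2,4) | p3:(1,1)->(0,1)->EXIT | p4:(4,4)->(3,4)
Step 2: p0:(1,1)->(0,1)->EXIT | p1:(0,4)->(0,3)->EXIT | p2:(2,4)->(1,4) | p3:escaped | p4:(3,4)->(2,4)
Step 3: p0:escaped | p1:escaped | p2:(1,4)->(0,4) | p3:escaped | p4:(2,4)->(1,4)

ESCAPED ESCAPED (0,4) ESCAPED (1,4)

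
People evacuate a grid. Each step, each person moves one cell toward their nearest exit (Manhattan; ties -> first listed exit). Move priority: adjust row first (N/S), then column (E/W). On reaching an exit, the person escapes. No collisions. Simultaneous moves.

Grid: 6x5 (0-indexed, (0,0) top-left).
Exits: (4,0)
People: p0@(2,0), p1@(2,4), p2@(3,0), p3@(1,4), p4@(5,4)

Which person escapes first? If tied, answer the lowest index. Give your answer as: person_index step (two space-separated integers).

Step 1: p0:(2,0)->(3,0) | p1:(2,4)->(3,4) | p2:(3,0)->(4,0)->EXIT | p3:(1,4)->(2,4) | p4:(5,4)->(4,4)
Step 2: p0:(3,0)->(4,0)->EXIT | p1:(3,4)->(4,4) | p2:escaped | p3:(2,4)->(3,4) | p4:(4,4)->(4,3)
Step 3: p0:escaped | p1:(4,4)->(4,3) | p2:escaped | p3:(3,4)->(4,4) | p4:(4,3)->(4,2)
Step 4: p0:escaped | p1:(4,3)->(4,2) | p2:escaped | p3:(4,4)->(4,3) | p4:(4,2)->(4,1)
Step 5: p0:escaped | p1:(4,2)->(4,1) | p2:escaped | p3:(4,3)->(4,2) | p4:(4,1)->(4,0)->EXIT
Step 6: p0:escaped | p1:(4,1)->(4,0)->EXIT | p2:escaped | p3:(4,2)->(4,1) | p4:escaped
Step 7: p0:escaped | p1:escaped | p2:escaped | p3:(4,1)->(4,0)->EXIT | p4:escaped
Exit steps: [2, 6, 1, 7, 5]
First to escape: p2 at step 1

Answer: 2 1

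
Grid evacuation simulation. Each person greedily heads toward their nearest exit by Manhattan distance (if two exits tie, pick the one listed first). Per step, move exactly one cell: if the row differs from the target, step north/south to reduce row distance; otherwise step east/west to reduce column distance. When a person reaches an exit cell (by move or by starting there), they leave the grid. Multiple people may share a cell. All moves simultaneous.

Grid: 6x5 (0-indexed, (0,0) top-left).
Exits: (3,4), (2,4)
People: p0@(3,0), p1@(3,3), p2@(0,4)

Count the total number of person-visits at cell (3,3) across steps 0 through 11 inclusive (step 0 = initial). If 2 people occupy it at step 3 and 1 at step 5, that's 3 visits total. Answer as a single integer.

Answer: 2

Derivation:
Step 0: p0@(3,0) p1@(3,3) p2@(0,4) -> at (3,3): 1 [p1], cum=1
Step 1: p0@(3,1) p1@ESC p2@(1,4) -> at (3,3): 0 [-], cum=1
Step 2: p0@(3,2) p1@ESC p2@ESC -> at (3,3): 0 [-], cum=1
Step 3: p0@(3,3) p1@ESC p2@ESC -> at (3,3): 1 [p0], cum=2
Step 4: p0@ESC p1@ESC p2@ESC -> at (3,3): 0 [-], cum=2
Total visits = 2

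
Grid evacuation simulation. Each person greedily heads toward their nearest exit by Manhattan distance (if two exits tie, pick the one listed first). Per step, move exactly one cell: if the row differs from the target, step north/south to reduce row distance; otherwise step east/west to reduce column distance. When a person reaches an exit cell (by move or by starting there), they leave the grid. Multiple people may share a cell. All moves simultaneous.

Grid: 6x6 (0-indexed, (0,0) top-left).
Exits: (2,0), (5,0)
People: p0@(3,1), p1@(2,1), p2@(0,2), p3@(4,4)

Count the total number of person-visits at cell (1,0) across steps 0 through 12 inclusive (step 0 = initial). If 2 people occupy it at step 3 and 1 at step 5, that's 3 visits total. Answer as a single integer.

Step 0: p0@(3,1) p1@(2,1) p2@(0,2) p3@(4,4) -> at (1,0): 0 [-], cum=0
Step 1: p0@(2,1) p1@ESC p2@(1,2) p3@(5,4) -> at (1,0): 0 [-], cum=0
Step 2: p0@ESC p1@ESC p2@(2,2) p3@(5,3) -> at (1,0): 0 [-], cum=0
Step 3: p0@ESC p1@ESC p2@(2,1) p3@(5,2) -> at (1,0): 0 [-], cum=0
Step 4: p0@ESC p1@ESC p2@ESC p3@(5,1) -> at (1,0): 0 [-], cum=0
Step 5: p0@ESC p1@ESC p2@ESC p3@ESC -> at (1,0): 0 [-], cum=0
Total visits = 0

Answer: 0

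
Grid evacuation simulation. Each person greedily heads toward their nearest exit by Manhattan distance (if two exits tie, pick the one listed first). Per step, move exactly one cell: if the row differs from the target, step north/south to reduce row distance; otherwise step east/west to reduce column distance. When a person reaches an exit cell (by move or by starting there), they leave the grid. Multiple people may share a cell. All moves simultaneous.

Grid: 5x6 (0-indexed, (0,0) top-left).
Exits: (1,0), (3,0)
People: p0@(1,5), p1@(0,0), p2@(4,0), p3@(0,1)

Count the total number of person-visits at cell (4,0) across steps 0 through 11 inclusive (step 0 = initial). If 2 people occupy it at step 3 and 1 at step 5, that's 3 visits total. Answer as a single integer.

Step 0: p0@(1,5) p1@(0,0) p2@(4,0) p3@(0,1) -> at (4,0): 1 [p2], cum=1
Step 1: p0@(1,4) p1@ESC p2@ESC p3@(1,1) -> at (4,0): 0 [-], cum=1
Step 2: p0@(1,3) p1@ESC p2@ESC p3@ESC -> at (4,0): 0 [-], cum=1
Step 3: p0@(1,2) p1@ESC p2@ESC p3@ESC -> at (4,0): 0 [-], cum=1
Step 4: p0@(1,1) p1@ESC p2@ESC p3@ESC -> at (4,0): 0 [-], cum=1
Step 5: p0@ESC p1@ESC p2@ESC p3@ESC -> at (4,0): 0 [-], cum=1
Total visits = 1

Answer: 1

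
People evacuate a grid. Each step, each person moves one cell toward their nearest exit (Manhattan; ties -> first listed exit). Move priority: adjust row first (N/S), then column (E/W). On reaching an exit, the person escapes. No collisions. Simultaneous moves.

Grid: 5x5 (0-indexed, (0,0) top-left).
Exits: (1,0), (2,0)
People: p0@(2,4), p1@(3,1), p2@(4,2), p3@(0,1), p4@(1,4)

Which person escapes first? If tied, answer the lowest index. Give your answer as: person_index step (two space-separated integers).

Answer: 1 2

Derivation:
Step 1: p0:(2,4)->(2,3) | p1:(3,1)->(2,1) | p2:(4,2)->(3,2) | p3:(0,1)->(1,1) | p4:(1,4)->(1,3)
Step 2: p0:(2,3)->(2,2) | p1:(2,1)->(2,0)->EXIT | p2:(3,2)->(2,2) | p3:(1,1)->(1,0)->EXIT | p4:(1,3)->(1,2)
Step 3: p0:(2,2)->(2,1) | p1:escaped | p2:(2,2)->(2,1) | p3:escaped | p4:(1,2)->(1,1)
Step 4: p0:(2,1)->(2,0)->EXIT | p1:escaped | p2:(2,1)->(2,0)->EXIT | p3:escaped | p4:(1,1)->(1,0)->EXIT
Exit steps: [4, 2, 4, 2, 4]
First to escape: p1 at step 2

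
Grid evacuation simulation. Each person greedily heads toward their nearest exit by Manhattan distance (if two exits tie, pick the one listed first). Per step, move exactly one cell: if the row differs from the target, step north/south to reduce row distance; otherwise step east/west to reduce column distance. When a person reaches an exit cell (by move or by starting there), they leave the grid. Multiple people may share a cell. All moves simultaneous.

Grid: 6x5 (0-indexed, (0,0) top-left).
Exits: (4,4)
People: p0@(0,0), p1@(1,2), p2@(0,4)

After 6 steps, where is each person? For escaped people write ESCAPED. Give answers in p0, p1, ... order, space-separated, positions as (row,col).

Step 1: p0:(0,0)->(1,0) | p1:(1,2)->(2,2) | p2:(0,4)->(1,4)
Step 2: p0:(1,0)->(2,0) | p1:(2,2)->(3,2) | p2:(1,4)->(2,4)
Step 3: p0:(2,0)->(3,0) | p1:(3,2)->(4,2) | p2:(2,4)->(3,4)
Step 4: p0:(3,0)->(4,0) | p1:(4,2)->(4,3) | p2:(3,4)->(4,4)->EXIT
Step 5: p0:(4,0)->(4,1) | p1:(4,3)->(4,4)->EXIT | p2:escaped
Step 6: p0:(4,1)->(4,2) | p1:escaped | p2:escaped

(4,2) ESCAPED ESCAPED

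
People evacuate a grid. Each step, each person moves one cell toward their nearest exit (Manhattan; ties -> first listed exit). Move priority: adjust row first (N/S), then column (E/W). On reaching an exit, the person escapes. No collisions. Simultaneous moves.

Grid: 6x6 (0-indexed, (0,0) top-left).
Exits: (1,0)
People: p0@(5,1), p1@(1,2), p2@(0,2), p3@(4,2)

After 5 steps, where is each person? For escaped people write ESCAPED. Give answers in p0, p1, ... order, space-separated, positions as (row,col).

Step 1: p0:(5,1)->(4,1) | p1:(1,2)->(1,1) | p2:(0,2)->(1,2) | p3:(4,2)->(3,2)
Step 2: p0:(4,1)->(3,1) | p1:(1,1)->(1,0)->EXIT | p2:(1,2)->(1,1) | p3:(3,2)->(2,2)
Step 3: p0:(3,1)->(2,1) | p1:escaped | p2:(1,1)->(1,0)->EXIT | p3:(2,2)->(1,2)
Step 4: p0:(2,1)->(1,1) | p1:escaped | p2:escaped | p3:(1,2)->(1,1)
Step 5: p0:(1,1)->(1,0)->EXIT | p1:escaped | p2:escaped | p3:(1,1)->(1,0)->EXIT

ESCAPED ESCAPED ESCAPED ESCAPED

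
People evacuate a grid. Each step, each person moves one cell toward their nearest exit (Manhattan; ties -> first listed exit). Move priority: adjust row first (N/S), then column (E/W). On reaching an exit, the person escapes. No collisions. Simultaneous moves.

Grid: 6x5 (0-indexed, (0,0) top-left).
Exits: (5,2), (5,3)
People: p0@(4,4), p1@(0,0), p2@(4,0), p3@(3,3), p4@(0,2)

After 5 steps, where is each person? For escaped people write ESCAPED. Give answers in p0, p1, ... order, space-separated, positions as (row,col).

Step 1: p0:(4,4)->(5,4) | p1:(0,0)->(1,0) | p2:(4,0)->(5,0) | p3:(3,3)->(4,3) | p4:(0,2)->(1,2)
Step 2: p0:(5,4)->(5,3)->EXIT | p1:(1,0)->(2,0) | p2:(5,0)->(5,1) | p3:(4,3)->(5,3)->EXIT | p4:(1,2)->(2,2)
Step 3: p0:escaped | p1:(2,0)->(3,0) | p2:(5,1)->(5,2)->EXIT | p3:escaped | p4:(2,2)->(3,2)
Step 4: p0:escaped | p1:(3,0)->(4,0) | p2:escaped | p3:escaped | p4:(3,2)->(4,2)
Step 5: p0:escaped | p1:(4,0)->(5,0) | p2:escaped | p3:escaped | p4:(4,2)->(5,2)->EXIT

ESCAPED (5,0) ESCAPED ESCAPED ESCAPED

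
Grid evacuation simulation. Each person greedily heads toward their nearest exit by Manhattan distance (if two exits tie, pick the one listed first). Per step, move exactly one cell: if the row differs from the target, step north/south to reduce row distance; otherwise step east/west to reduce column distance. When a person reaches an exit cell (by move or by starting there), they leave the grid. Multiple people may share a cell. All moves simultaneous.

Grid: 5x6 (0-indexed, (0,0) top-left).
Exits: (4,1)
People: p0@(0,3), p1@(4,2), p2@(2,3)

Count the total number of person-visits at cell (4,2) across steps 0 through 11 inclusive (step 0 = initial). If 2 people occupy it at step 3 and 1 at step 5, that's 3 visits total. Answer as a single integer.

Answer: 3

Derivation:
Step 0: p0@(0,3) p1@(4,2) p2@(2,3) -> at (4,2): 1 [p1], cum=1
Step 1: p0@(1,3) p1@ESC p2@(3,3) -> at (4,2): 0 [-], cum=1
Step 2: p0@(2,3) p1@ESC p2@(4,3) -> at (4,2): 0 [-], cum=1
Step 3: p0@(3,3) p1@ESC p2@(4,2) -> at (4,2): 1 [p2], cum=2
Step 4: p0@(4,3) p1@ESC p2@ESC -> at (4,2): 0 [-], cum=2
Step 5: p0@(4,2) p1@ESC p2@ESC -> at (4,2): 1 [p0], cum=3
Step 6: p0@ESC p1@ESC p2@ESC -> at (4,2): 0 [-], cum=3
Total visits = 3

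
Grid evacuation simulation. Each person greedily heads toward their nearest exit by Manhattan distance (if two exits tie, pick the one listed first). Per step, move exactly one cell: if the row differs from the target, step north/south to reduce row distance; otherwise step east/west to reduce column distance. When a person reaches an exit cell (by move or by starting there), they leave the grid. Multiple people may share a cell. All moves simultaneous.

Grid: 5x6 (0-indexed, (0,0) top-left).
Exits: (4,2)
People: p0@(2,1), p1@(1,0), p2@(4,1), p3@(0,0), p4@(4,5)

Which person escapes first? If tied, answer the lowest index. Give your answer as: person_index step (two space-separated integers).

Step 1: p0:(2,1)->(3,1) | p1:(1,0)->(2,0) | p2:(4,1)->(4,2)->EXIT | p3:(0,0)->(1,0) | p4:(4,5)->(4,4)
Step 2: p0:(3,1)->(4,1) | p1:(2,0)->(3,0) | p2:escaped | p3:(1,0)->(2,0) | p4:(4,4)->(4,3)
Step 3: p0:(4,1)->(4,2)->EXIT | p1:(3,0)->(4,0) | p2:escaped | p3:(2,0)->(3,0) | p4:(4,3)->(4,2)->EXIT
Step 4: p0:escaped | p1:(4,0)->(4,1) | p2:escaped | p3:(3,0)->(4,0) | p4:escaped
Step 5: p0:escaped | p1:(4,1)->(4,2)->EXIT | p2:escaped | p3:(4,0)->(4,1) | p4:escaped
Step 6: p0:escaped | p1:escaped | p2:escaped | p3:(4,1)->(4,2)->EXIT | p4:escaped
Exit steps: [3, 5, 1, 6, 3]
First to escape: p2 at step 1

Answer: 2 1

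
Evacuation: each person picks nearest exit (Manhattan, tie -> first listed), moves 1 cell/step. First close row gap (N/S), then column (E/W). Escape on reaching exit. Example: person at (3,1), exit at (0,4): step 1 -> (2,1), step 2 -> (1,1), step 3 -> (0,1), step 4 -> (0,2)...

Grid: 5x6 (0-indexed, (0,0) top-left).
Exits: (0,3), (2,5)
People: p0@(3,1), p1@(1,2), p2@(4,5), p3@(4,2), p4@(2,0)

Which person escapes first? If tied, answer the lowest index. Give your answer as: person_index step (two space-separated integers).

Answer: 1 2

Derivation:
Step 1: p0:(3,1)->(2,1) | p1:(1,2)->(0,2) | p2:(4,5)->(3,5) | p3:(4,2)->(3,2) | p4:(2,0)->(1,0)
Step 2: p0:(2,1)->(1,1) | p1:(0,2)->(0,3)->EXIT | p2:(3,5)->(2,5)->EXIT | p3:(3,2)->(2,2) | p4:(1,0)->(0,0)
Step 3: p0:(1,1)->(0,1) | p1:escaped | p2:escaped | p3:(2,2)->(1,2) | p4:(0,0)->(0,1)
Step 4: p0:(0,1)->(0,2) | p1:escaped | p2:escaped | p3:(1,2)->(0,2) | p4:(0,1)->(0,2)
Step 5: p0:(0,2)->(0,3)->EXIT | p1:escaped | p2:escaped | p3:(0,2)->(0,3)->EXIT | p4:(0,2)->(0,3)->EXIT
Exit steps: [5, 2, 2, 5, 5]
First to escape: p1 at step 2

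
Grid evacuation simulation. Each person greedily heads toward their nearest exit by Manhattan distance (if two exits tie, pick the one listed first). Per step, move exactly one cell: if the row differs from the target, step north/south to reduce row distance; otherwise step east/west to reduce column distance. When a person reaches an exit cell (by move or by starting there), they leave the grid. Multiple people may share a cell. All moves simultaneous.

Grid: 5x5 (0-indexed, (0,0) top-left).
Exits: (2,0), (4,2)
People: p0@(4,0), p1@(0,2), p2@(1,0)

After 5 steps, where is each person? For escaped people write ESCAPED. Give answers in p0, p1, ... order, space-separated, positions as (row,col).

Step 1: p0:(4,0)->(3,0) | p1:(0,2)->(1,2) | p2:(1,0)->(2,0)->EXIT
Step 2: p0:(3,0)->(2,0)->EXIT | p1:(1,2)->(2,2) | p2:escaped
Step 3: p0:escaped | p1:(2,2)->(2,1) | p2:escaped
Step 4: p0:escaped | p1:(2,1)->(2,0)->EXIT | p2:escaped

ESCAPED ESCAPED ESCAPED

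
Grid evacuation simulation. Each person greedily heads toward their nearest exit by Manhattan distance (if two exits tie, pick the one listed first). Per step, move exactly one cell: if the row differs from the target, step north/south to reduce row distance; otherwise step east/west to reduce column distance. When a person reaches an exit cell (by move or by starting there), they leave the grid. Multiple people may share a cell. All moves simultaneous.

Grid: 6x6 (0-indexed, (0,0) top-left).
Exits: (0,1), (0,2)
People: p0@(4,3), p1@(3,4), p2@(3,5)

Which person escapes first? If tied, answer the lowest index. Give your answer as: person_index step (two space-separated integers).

Step 1: p0:(4,3)->(3,3) | p1:(3,4)->(2,4) | p2:(3,5)->(2,5)
Step 2: p0:(3,3)->(2,3) | p1:(2,4)->(1,4) | p2:(2,5)->(1,5)
Step 3: p0:(2,3)->(1,3) | p1:(1,4)->(0,4) | p2:(1,5)->(0,5)
Step 4: p0:(1,3)->(0,3) | p1:(0,4)->(0,3) | p2:(0,5)->(0,4)
Step 5: p0:(0,3)->(0,2)->EXIT | p1:(0,3)->(0,2)->EXIT | p2:(0,4)->(0,3)
Step 6: p0:escaped | p1:escaped | p2:(0,3)->(0,2)->EXIT
Exit steps: [5, 5, 6]
First to escape: p0 at step 5

Answer: 0 5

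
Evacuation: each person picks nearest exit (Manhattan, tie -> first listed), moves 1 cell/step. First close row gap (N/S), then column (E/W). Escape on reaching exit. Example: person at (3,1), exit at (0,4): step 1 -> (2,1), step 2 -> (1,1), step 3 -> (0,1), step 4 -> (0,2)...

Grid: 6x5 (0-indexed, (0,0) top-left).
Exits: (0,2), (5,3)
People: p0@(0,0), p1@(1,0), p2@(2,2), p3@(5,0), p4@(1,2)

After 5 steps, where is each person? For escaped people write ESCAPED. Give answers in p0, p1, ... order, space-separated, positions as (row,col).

Step 1: p0:(0,0)->(0,1) | p1:(1,0)->(0,0) | p2:(2,2)->(1,2) | p3:(5,0)->(5,1) | p4:(1,2)->(0,2)->EXIT
Step 2: p0:(0,1)->(0,2)->EXIT | p1:(0,0)->(0,1) | p2:(1,2)->(0,2)->EXIT | p3:(5,1)->(5,2) | p4:escaped
Step 3: p0:escaped | p1:(0,1)->(0,2)->EXIT | p2:escaped | p3:(5,2)->(5,3)->EXIT | p4:escaped

ESCAPED ESCAPED ESCAPED ESCAPED ESCAPED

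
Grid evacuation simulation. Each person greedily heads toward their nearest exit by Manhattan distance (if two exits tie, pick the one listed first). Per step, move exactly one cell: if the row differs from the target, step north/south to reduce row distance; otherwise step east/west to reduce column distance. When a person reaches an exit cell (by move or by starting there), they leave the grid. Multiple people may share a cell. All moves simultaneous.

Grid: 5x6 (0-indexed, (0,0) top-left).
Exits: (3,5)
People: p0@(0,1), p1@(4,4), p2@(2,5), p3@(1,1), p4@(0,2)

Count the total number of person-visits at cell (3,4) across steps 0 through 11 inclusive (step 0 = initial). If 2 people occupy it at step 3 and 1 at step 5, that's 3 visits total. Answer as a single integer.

Step 0: p0@(0,1) p1@(4,4) p2@(2,5) p3@(1,1) p4@(0,2) -> at (3,4): 0 [-], cum=0
Step 1: p0@(1,1) p1@(3,4) p2@ESC p3@(2,1) p4@(1,2) -> at (3,4): 1 [p1], cum=1
Step 2: p0@(2,1) p1@ESC p2@ESC p3@(3,1) p4@(2,2) -> at (3,4): 0 [-], cum=1
Step 3: p0@(3,1) p1@ESC p2@ESC p3@(3,2) p4@(3,2) -> at (3,4): 0 [-], cum=1
Step 4: p0@(3,2) p1@ESC p2@ESC p3@(3,3) p4@(3,3) -> at (3,4): 0 [-], cum=1
Step 5: p0@(3,3) p1@ESC p2@ESC p3@(3,4) p4@(3,4) -> at (3,4): 2 [p3,p4], cum=3
Step 6: p0@(3,4) p1@ESC p2@ESC p3@ESC p4@ESC -> at (3,4): 1 [p0], cum=4
Step 7: p0@ESC p1@ESC p2@ESC p3@ESC p4@ESC -> at (3,4): 0 [-], cum=4
Total visits = 4

Answer: 4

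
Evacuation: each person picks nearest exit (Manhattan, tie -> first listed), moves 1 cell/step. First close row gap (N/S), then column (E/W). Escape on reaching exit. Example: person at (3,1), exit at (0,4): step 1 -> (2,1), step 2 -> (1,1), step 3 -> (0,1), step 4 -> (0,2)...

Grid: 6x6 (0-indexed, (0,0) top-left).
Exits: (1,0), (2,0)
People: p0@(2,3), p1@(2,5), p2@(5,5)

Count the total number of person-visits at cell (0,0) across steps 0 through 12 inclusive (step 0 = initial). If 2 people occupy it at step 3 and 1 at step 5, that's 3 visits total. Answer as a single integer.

Step 0: p0@(2,3) p1@(2,5) p2@(5,5) -> at (0,0): 0 [-], cum=0
Step 1: p0@(2,2) p1@(2,4) p2@(4,5) -> at (0,0): 0 [-], cum=0
Step 2: p0@(2,1) p1@(2,3) p2@(3,5) -> at (0,0): 0 [-], cum=0
Step 3: p0@ESC p1@(2,2) p2@(2,5) -> at (0,0): 0 [-], cum=0
Step 4: p0@ESC p1@(2,1) p2@(2,4) -> at (0,0): 0 [-], cum=0
Step 5: p0@ESC p1@ESC p2@(2,3) -> at (0,0): 0 [-], cum=0
Step 6: p0@ESC p1@ESC p2@(2,2) -> at (0,0): 0 [-], cum=0
Step 7: p0@ESC p1@ESC p2@(2,1) -> at (0,0): 0 [-], cum=0
Step 8: p0@ESC p1@ESC p2@ESC -> at (0,0): 0 [-], cum=0
Total visits = 0

Answer: 0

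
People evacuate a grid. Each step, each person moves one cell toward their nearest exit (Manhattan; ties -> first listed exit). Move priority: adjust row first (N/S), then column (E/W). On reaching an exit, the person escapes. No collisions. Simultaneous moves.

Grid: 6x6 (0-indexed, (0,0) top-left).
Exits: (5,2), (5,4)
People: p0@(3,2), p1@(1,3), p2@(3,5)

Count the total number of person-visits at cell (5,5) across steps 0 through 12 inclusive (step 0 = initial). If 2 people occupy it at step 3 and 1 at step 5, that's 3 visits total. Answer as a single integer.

Answer: 1

Derivation:
Step 0: p0@(3,2) p1@(1,3) p2@(3,5) -> at (5,5): 0 [-], cum=0
Step 1: p0@(4,2) p1@(2,3) p2@(4,5) -> at (5,5): 0 [-], cum=0
Step 2: p0@ESC p1@(3,3) p2@(5,5) -> at (5,5): 1 [p2], cum=1
Step 3: p0@ESC p1@(4,3) p2@ESC -> at (5,5): 0 [-], cum=1
Step 4: p0@ESC p1@(5,3) p2@ESC -> at (5,5): 0 [-], cum=1
Step 5: p0@ESC p1@ESC p2@ESC -> at (5,5): 0 [-], cum=1
Total visits = 1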